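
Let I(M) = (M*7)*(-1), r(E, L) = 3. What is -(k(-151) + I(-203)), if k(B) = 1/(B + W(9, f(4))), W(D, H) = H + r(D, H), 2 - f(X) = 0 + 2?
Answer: -210307/148 ≈ -1421.0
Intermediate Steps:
f(X) = 0 (f(X) = 2 - (0 + 2) = 2 - 1*2 = 2 - 2 = 0)
W(D, H) = 3 + H (W(D, H) = H + 3 = 3 + H)
I(M) = -7*M (I(M) = (7*M)*(-1) = -7*M)
k(B) = 1/(3 + B) (k(B) = 1/(B + (3 + 0)) = 1/(B + 3) = 1/(3 + B))
-(k(-151) + I(-203)) = -(1/(3 - 151) - 7*(-203)) = -(1/(-148) + 1421) = -(-1/148 + 1421) = -1*210307/148 = -210307/148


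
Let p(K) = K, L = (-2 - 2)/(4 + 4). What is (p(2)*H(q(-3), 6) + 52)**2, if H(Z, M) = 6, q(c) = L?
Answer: 4096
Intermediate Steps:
L = -1/2 (L = -4/8 = -4*1/8 = -1/2 ≈ -0.50000)
q(c) = -1/2
(p(2)*H(q(-3), 6) + 52)**2 = (2*6 + 52)**2 = (12 + 52)**2 = 64**2 = 4096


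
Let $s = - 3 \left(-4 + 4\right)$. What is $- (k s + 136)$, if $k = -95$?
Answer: $-136$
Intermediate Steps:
$s = 0$ ($s = \left(-3\right) 0 = 0$)
$- (k s + 136) = - (\left(-95\right) 0 + 136) = - (0 + 136) = \left(-1\right) 136 = -136$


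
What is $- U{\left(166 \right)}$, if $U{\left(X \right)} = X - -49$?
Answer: $-215$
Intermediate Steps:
$U{\left(X \right)} = 49 + X$ ($U{\left(X \right)} = X + 49 = 49 + X$)
$- U{\left(166 \right)} = - (49 + 166) = \left(-1\right) 215 = -215$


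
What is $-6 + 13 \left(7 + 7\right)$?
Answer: $176$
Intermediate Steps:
$-6 + 13 \left(7 + 7\right) = -6 + 13 \cdot 14 = -6 + 182 = 176$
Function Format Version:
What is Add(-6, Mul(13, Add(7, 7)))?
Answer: 176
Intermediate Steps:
Add(-6, Mul(13, Add(7, 7))) = Add(-6, Mul(13, 14)) = Add(-6, 182) = 176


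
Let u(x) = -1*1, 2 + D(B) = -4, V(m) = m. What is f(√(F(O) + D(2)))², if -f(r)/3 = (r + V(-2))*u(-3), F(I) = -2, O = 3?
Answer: 36*(1 - I*√2)² ≈ -36.0 - 101.82*I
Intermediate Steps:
D(B) = -6 (D(B) = -2 - 4 = -6)
u(x) = -1
f(r) = -6 + 3*r (f(r) = -3*(r - 2)*(-1) = -3*(-2 + r)*(-1) = -3*(2 - r) = -6 + 3*r)
f(√(F(O) + D(2)))² = (-6 + 3*√(-2 - 6))² = (-6 + 3*√(-8))² = (-6 + 3*(2*I*√2))² = (-6 + 6*I*√2)²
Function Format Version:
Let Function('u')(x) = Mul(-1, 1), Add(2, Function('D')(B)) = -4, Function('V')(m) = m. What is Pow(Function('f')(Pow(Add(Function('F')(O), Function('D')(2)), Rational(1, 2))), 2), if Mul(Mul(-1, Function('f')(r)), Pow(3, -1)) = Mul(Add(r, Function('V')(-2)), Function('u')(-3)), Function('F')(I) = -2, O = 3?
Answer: Mul(36, Pow(Add(1, Mul(-1, I, Pow(2, Rational(1, 2)))), 2)) ≈ Add(-36.000, Mul(-101.82, I))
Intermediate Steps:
Function('D')(B) = -6 (Function('D')(B) = Add(-2, -4) = -6)
Function('u')(x) = -1
Function('f')(r) = Add(-6, Mul(3, r)) (Function('f')(r) = Mul(-3, Mul(Add(r, -2), -1)) = Mul(-3, Mul(Add(-2, r), -1)) = Mul(-3, Add(2, Mul(-1, r))) = Add(-6, Mul(3, r)))
Pow(Function('f')(Pow(Add(Function('F')(O), Function('D')(2)), Rational(1, 2))), 2) = Pow(Add(-6, Mul(3, Pow(Add(-2, -6), Rational(1, 2)))), 2) = Pow(Add(-6, Mul(3, Pow(-8, Rational(1, 2)))), 2) = Pow(Add(-6, Mul(3, Mul(2, I, Pow(2, Rational(1, 2))))), 2) = Pow(Add(-6, Mul(6, I, Pow(2, Rational(1, 2)))), 2)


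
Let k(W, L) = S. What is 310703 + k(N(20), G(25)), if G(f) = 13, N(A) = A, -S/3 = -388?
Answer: 311867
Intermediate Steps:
S = 1164 (S = -3*(-388) = 1164)
k(W, L) = 1164
310703 + k(N(20), G(25)) = 310703 + 1164 = 311867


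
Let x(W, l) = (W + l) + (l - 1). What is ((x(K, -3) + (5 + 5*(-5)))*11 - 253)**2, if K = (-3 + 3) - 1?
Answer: 314721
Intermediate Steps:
K = -1 (K = 0 - 1 = -1)
x(W, l) = -1 + W + 2*l (x(W, l) = (W + l) + (-1 + l) = -1 + W + 2*l)
((x(K, -3) + (5 + 5*(-5)))*11 - 253)**2 = (((-1 - 1 + 2*(-3)) + (5 + 5*(-5)))*11 - 253)**2 = (((-1 - 1 - 6) + (5 - 25))*11 - 253)**2 = ((-8 - 20)*11 - 253)**2 = (-28*11 - 253)**2 = (-308 - 253)**2 = (-561)**2 = 314721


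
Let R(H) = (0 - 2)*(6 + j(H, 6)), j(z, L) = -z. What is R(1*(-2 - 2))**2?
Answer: 400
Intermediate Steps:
R(H) = -12 + 2*H (R(H) = (0 - 2)*(6 - H) = -2*(6 - H) = -12 + 2*H)
R(1*(-2 - 2))**2 = (-12 + 2*(1*(-2 - 2)))**2 = (-12 + 2*(1*(-4)))**2 = (-12 + 2*(-4))**2 = (-12 - 8)**2 = (-20)**2 = 400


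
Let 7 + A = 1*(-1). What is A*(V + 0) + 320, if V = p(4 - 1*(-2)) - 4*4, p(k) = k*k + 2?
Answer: 144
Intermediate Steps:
p(k) = 2 + k² (p(k) = k² + 2 = 2 + k²)
A = -8 (A = -7 + 1*(-1) = -7 - 1 = -8)
V = 22 (V = (2 + (4 - 1*(-2))²) - 4*4 = (2 + (4 + 2)²) - 16 = (2 + 6²) - 16 = (2 + 36) - 16 = 38 - 16 = 22)
A*(V + 0) + 320 = -8*(22 + 0) + 320 = -8*22 + 320 = -176 + 320 = 144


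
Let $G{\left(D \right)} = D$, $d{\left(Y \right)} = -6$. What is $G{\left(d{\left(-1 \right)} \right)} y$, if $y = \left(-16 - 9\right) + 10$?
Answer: $90$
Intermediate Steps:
$y = -15$ ($y = -25 + 10 = -15$)
$G{\left(d{\left(-1 \right)} \right)} y = \left(-6\right) \left(-15\right) = 90$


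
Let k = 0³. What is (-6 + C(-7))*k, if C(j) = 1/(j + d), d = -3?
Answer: 0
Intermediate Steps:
k = 0
C(j) = 1/(-3 + j) (C(j) = 1/(j - 3) = 1/(-3 + j))
(-6 + C(-7))*k = (-6 + 1/(-3 - 7))*0 = (-6 + 1/(-10))*0 = (-6 - ⅒)*0 = -61/10*0 = 0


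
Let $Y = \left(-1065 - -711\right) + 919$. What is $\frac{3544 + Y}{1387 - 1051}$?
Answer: $\frac{587}{48} \approx 12.229$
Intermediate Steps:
$Y = 565$ ($Y = \left(-1065 + 711\right) + 919 = -354 + 919 = 565$)
$\frac{3544 + Y}{1387 - 1051} = \frac{3544 + 565}{1387 - 1051} = \frac{4109}{336} = 4109 \cdot \frac{1}{336} = \frac{587}{48}$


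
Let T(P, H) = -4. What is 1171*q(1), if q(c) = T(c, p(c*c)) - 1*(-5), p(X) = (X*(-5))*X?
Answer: 1171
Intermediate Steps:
p(X) = -5*X**2 (p(X) = (-5*X)*X = -5*X**2)
q(c) = 1 (q(c) = -4 - 1*(-5) = -4 + 5 = 1)
1171*q(1) = 1171*1 = 1171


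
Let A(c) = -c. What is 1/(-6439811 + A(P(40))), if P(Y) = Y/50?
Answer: -5/32199059 ≈ -1.5528e-7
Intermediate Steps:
P(Y) = Y/50 (P(Y) = Y*(1/50) = Y/50)
1/(-6439811 + A(P(40))) = 1/(-6439811 - 40/50) = 1/(-6439811 - 1*⅘) = 1/(-6439811 - ⅘) = 1/(-32199059/5) = -5/32199059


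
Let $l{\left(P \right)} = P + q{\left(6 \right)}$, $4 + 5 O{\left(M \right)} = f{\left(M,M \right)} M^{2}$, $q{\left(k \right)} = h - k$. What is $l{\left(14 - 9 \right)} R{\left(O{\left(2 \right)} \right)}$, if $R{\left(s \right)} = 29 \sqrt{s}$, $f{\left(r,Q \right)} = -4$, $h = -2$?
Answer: $- 174 i \approx - 174.0 i$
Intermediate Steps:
$q{\left(k \right)} = -2 - k$
$O{\left(M \right)} = - \frac{4}{5} - \frac{4 M^{2}}{5}$ ($O{\left(M \right)} = - \frac{4}{5} + \frac{\left(-4\right) M^{2}}{5} = - \frac{4}{5} - \frac{4 M^{2}}{5}$)
$l{\left(P \right)} = -8 + P$ ($l{\left(P \right)} = P - 8 = -8 + P$)
$l{\left(14 - 9 \right)} R{\left(O{\left(2 \right)} \right)} = \left(-8 + \left(14 - 9\right)\right) 29 \sqrt{- \frac{4}{5} - \frac{4 \cdot 2^{2}}{5}} = \left(-8 + 5\right) 29 \sqrt{- \frac{4}{5} - \frac{16}{5}} = - 3 \cdot 29 \sqrt{- \frac{4}{5} - \frac{16}{5}} = - 3 \cdot 29 \sqrt{-4} = - 3 \cdot 29 \cdot 2 i = - 3 \cdot 58 i = - 174 i$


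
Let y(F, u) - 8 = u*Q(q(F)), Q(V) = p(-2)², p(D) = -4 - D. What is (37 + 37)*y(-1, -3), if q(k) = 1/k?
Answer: -296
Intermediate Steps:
Q(V) = 4 (Q(V) = (-4 - 1*(-2))² = (-4 + 2)² = (-2)² = 4)
y(F, u) = 8 + 4*u (y(F, u) = 8 + u*4 = 8 + 4*u)
(37 + 37)*y(-1, -3) = (37 + 37)*(8 + 4*(-3)) = 74*(8 - 12) = 74*(-4) = -296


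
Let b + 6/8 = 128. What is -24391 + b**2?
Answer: -131175/16 ≈ -8198.4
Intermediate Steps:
b = 509/4 (b = -3/4 + 128 = 509/4 ≈ 127.25)
-24391 + b**2 = -24391 + (509/4)**2 = -24391 + 259081/16 = -131175/16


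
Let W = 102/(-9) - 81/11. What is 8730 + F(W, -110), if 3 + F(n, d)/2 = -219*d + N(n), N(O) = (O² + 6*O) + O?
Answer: 62444780/1089 ≈ 57341.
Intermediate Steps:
N(O) = O² + 7*O
W = -617/33 (W = 102*(-⅑) - 81*1/11 = -34/3 - 81/11 = -617/33 ≈ -18.697)
F(n, d) = -6 - 438*d + 2*n*(7 + n) (F(n, d) = -6 + 2*(-219*d + n*(7 + n)) = -6 + (-438*d + 2*n*(7 + n)) = -6 - 438*d + 2*n*(7 + n))
8730 + F(W, -110) = 8730 + (-6 - 438*(-110) + 2*(-617/33)*(7 - 617/33)) = 8730 + (-6 + 48180 + 2*(-617/33)*(-386/33)) = 8730 + (-6 + 48180 + 476324/1089) = 8730 + 52937810/1089 = 62444780/1089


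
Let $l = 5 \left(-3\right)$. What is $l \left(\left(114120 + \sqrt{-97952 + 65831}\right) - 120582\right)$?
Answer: $96930 - 45 i \sqrt{3569} \approx 96930.0 - 2688.4 i$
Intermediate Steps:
$l = -15$
$l \left(\left(114120 + \sqrt{-97952 + 65831}\right) - 120582\right) = - 15 \left(\left(114120 + \sqrt{-97952 + 65831}\right) - 120582\right) = - 15 \left(\left(114120 + \sqrt{-32121}\right) - 120582\right) = - 15 \left(\left(114120 + 3 i \sqrt{3569}\right) - 120582\right) = - 15 \left(-6462 + 3 i \sqrt{3569}\right) = 96930 - 45 i \sqrt{3569}$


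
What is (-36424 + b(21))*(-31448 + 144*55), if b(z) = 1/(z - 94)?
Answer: 62559846184/73 ≈ 8.5698e+8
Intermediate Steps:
b(z) = 1/(-94 + z)
(-36424 + b(21))*(-31448 + 144*55) = (-36424 + 1/(-94 + 21))*(-31448 + 144*55) = (-36424 + 1/(-73))*(-31448 + 7920) = (-36424 - 1/73)*(-23528) = -2658953/73*(-23528) = 62559846184/73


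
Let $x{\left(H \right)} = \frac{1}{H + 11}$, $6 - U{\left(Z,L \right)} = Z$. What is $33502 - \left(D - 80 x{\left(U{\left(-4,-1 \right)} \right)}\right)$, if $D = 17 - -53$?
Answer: $\frac{702152}{21} \approx 33436.0$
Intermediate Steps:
$U{\left(Z,L \right)} = 6 - Z$
$x{\left(H \right)} = \frac{1}{11 + H}$
$D = 70$ ($D = 17 + 53 = 70$)
$33502 - \left(D - 80 x{\left(U{\left(-4,-1 \right)} \right)}\right) = 33502 - \left(70 - \frac{80}{11 + \left(6 - -4\right)}\right) = 33502 - \left(70 - \frac{80}{11 + \left(6 + 4\right)}\right) = 33502 - \left(70 - \frac{80}{11 + 10}\right) = 33502 - \left(70 - \frac{80}{21}\right) = 33502 - \frac{1390}{21} = \frac{702152}{21}$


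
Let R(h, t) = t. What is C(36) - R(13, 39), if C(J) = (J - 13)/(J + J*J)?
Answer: -51925/1332 ≈ -38.983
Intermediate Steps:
C(J) = (-13 + J)/(J + J²)
C(36) - R(13, 39) = (-13 + 36)/(36*(1 + 36)) - 1*39 = (1/36)*23/37 - 39 = (1/36)*(1/37)*23 - 39 = 23/1332 - 39 = -51925/1332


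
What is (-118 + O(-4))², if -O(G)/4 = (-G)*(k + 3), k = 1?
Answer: 33124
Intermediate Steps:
O(G) = 16*G (O(G) = -4*(-G)*(1 + 3) = -4*(-G)*4 = -(-16)*G = 16*G)
(-118 + O(-4))² = (-118 + 16*(-4))² = (-118 - 64)² = (-182)² = 33124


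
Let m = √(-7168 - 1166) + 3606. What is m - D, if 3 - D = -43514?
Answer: -39911 + 3*I*√926 ≈ -39911.0 + 91.291*I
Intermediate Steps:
D = 43517 (D = 3 - 1*(-43514) = 3 + 43514 = 43517)
m = 3606 + 3*I*√926 (m = √(-8334) + 3606 = 3*I*√926 + 3606 = 3606 + 3*I*√926 ≈ 3606.0 + 91.291*I)
m - D = (3606 + 3*I*√926) - 1*43517 = (3606 + 3*I*√926) - 43517 = -39911 + 3*I*√926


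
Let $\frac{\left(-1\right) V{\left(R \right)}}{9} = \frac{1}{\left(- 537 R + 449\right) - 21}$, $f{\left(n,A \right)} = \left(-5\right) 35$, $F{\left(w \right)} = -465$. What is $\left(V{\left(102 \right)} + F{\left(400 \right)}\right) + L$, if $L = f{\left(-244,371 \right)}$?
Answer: $- \frac{34781431}{54346} \approx -640.0$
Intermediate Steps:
$f{\left(n,A \right)} = -175$
$V{\left(R \right)} = - \frac{9}{428 - 537 R}$ ($V{\left(R \right)} = - \frac{9}{\left(- 537 R + 449\right) - 21} = - \frac{9}{\left(449 - 537 R\right) - 21} = - \frac{9}{428 - 537 R}$)
$L = -175$
$\left(V{\left(102 \right)} + F{\left(400 \right)}\right) + L = \left(\frac{9}{-428 + 537 \cdot 102} - 465\right) - 175 = \left(\frac{9}{-428 + 54774} - 465\right) - 175 = \left(\frac{9}{54346} - 465\right) - 175 = - \frac{25270881}{54346} - 175 = - \frac{34781431}{54346}$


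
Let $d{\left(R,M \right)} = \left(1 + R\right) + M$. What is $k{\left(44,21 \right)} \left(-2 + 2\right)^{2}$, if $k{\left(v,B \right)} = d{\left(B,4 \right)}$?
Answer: $0$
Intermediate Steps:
$d{\left(R,M \right)} = 1 + M + R$
$k{\left(v,B \right)} = 5 + B$ ($k{\left(v,B \right)} = 1 + 4 + B = 5 + B$)
$k{\left(44,21 \right)} \left(-2 + 2\right)^{2} = \left(5 + 21\right) \left(-2 + 2\right)^{2} = 26 \cdot 0^{2} = 26 \cdot 0 = 0$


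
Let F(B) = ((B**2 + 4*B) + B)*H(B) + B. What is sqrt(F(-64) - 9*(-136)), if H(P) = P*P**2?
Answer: 2*I*sqrt(247463646) ≈ 31462.0*I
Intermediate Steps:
H(P) = P**3
F(B) = B + B**3*(B**2 + 5*B) (F(B) = ((B**2 + 4*B) + B)*B**3 + B = (B**2 + 5*B)*B**3 + B = B**3*(B**2 + 5*B) + B = B + B**3*(B**2 + 5*B))
sqrt(F(-64) - 9*(-136)) = sqrt((-64 + (-64)**5 + 5*(-64)**4) - 9*(-136)) = sqrt((-64 - 1073741824 + 5*16777216) + 1224) = sqrt((-64 - 1073741824 + 83886080) + 1224) = sqrt(-989855808 + 1224) = sqrt(-989854584) = 2*I*sqrt(247463646)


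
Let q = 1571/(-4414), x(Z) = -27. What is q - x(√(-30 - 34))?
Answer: 117607/4414 ≈ 26.644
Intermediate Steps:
q = -1571/4414 (q = 1571*(-1/4414) = -1571/4414 ≈ -0.35591)
q - x(√(-30 - 34)) = -1571/4414 - 1*(-27) = -1571/4414 + 27 = 117607/4414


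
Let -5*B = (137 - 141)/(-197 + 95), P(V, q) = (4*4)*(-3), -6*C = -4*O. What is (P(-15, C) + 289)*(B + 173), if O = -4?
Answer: 10631233/255 ≈ 41691.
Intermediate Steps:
C = -8/3 (C = -(-2)*(-4)/3 = -⅙*16 = -8/3 ≈ -2.6667)
P(V, q) = -48 (P(V, q) = 16*(-3) = -48)
B = -2/255 (B = -(137 - 141)/(5*(-197 + 95)) = -(-4)/(5*(-102)) = -(-4)*(-1)/(5*102) = -⅕*2/51 = -2/255 ≈ -0.0078431)
(P(-15, C) + 289)*(B + 173) = (-48 + 289)*(-2/255 + 173) = 241*(44113/255) = 10631233/255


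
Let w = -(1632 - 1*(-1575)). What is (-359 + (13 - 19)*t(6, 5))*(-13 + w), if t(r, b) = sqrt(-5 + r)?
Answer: 1175300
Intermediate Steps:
w = -3207 (w = -(1632 + 1575) = -1*3207 = -3207)
(-359 + (13 - 19)*t(6, 5))*(-13 + w) = (-359 + (13 - 19)*sqrt(-5 + 6))*(-13 - 3207) = (-359 - 6*sqrt(1))*(-3220) = (-359 - 6*1)*(-3220) = (-359 - 6)*(-3220) = -365*(-3220) = 1175300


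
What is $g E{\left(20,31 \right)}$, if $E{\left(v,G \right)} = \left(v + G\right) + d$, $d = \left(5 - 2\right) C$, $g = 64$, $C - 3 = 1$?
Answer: $4032$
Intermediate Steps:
$C = 4$ ($C = 3 + 1 = 4$)
$d = 12$ ($d = \left(5 - 2\right) 4 = 3 \cdot 4 = 12$)
$E{\left(v,G \right)} = 12 + G + v$ ($E{\left(v,G \right)} = \left(v + G\right) + 12 = \left(G + v\right) + 12 = 12 + G + v$)
$g E{\left(20,31 \right)} = 64 \left(12 + 31 + 20\right) = 64 \cdot 63 = 4032$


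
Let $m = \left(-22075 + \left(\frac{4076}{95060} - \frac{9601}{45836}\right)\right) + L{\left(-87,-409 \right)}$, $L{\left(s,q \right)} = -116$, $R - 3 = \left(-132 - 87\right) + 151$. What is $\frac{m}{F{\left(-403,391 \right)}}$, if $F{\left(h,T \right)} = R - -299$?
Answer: $- \frac{3453238888003}{36413493480} \approx -94.834$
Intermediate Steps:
$R = -65$ ($R = 3 + \left(\left(-132 - 87\right) + 151\right) = 3 + \left(-219 + 151\right) = 3 - 68 = -65$)
$F{\left(h,T \right)} = 234$ ($F{\left(h,T \right)} = -65 - -299 = -65 + 299 = 234$)
$m = - \frac{3453238888003}{155613220}$ ($m = \left(-22075 + \left(\frac{4076}{95060} - \frac{9601}{45836}\right)\right) - 116 = \left(-22075 + \left(4076 \cdot \frac{1}{95060} - \frac{9601}{45836}\right)\right) - 116 = \left(-22075 + \left(\frac{1019}{23765} - \frac{9601}{45836}\right)\right) - 116 = \left(-22075 - \frac{25922983}{155613220}\right) - 116 = - \frac{3435187754483}{155613220} - 116 = - \frac{3453238888003}{155613220} \approx -22191.0$)
$\frac{m}{F{\left(-403,391 \right)}} = - \frac{3453238888003}{155613220 \cdot 234} = \left(- \frac{3453238888003}{155613220}\right) \frac{1}{234} = - \frac{3453238888003}{36413493480}$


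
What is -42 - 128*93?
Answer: -11946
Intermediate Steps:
-42 - 128*93 = -42 - 11904 = -11946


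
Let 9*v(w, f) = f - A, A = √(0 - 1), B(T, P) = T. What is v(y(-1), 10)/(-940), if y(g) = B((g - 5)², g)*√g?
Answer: -1/846 + I/8460 ≈ -0.001182 + 0.0001182*I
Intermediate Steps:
A = I (A = √(-1) = I ≈ 1.0*I)
y(g) = √g*(-5 + g)² (y(g) = (g - 5)²*√g = (-5 + g)²*√g = √g*(-5 + g)²)
v(w, f) = -I/9 + f/9 (v(w, f) = (f - I)/9 = -I/9 + f/9)
v(y(-1), 10)/(-940) = (-I/9 + (⅑)*10)/(-940) = (-I/9 + 10/9)*(-1/940) = (10/9 - I/9)*(-1/940) = -1/846 + I/8460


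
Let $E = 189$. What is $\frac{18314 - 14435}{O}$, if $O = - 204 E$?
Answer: $- \frac{431}{4284} \approx -0.10061$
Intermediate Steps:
$O = -38556$ ($O = \left(-204\right) 189 = -38556$)
$\frac{18314 - 14435}{O} = \frac{18314 - 14435}{-38556} = \left(18314 - 14435\right) \left(- \frac{1}{38556}\right) = 3879 \left(- \frac{1}{38556}\right) = - \frac{431}{4284}$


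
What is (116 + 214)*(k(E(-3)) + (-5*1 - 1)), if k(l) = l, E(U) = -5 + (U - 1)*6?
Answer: -11550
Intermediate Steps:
E(U) = -11 + 6*U (E(U) = -5 + (-1 + U)*6 = -5 + (-6 + 6*U) = -11 + 6*U)
(116 + 214)*(k(E(-3)) + (-5*1 - 1)) = (116 + 214)*((-11 + 6*(-3)) + (-5*1 - 1)) = 330*((-11 - 18) + (-5 - 1)) = 330*(-29 - 6) = 330*(-35) = -11550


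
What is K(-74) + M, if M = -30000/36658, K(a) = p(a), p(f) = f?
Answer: -1371346/18329 ≈ -74.818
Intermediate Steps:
K(a) = a
M = -15000/18329 (M = -30000*1/36658 = -15000/18329 ≈ -0.81838)
K(-74) + M = -74 - 15000/18329 = -1371346/18329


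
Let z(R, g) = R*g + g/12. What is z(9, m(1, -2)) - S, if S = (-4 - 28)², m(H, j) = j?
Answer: -6253/6 ≈ -1042.2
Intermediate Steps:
z(R, g) = g/12 + R*g (z(R, g) = R*g + g*(1/12) = R*g + g/12 = g/12 + R*g)
S = 1024 (S = (-32)² = 1024)
z(9, m(1, -2)) - S = -2*(1/12 + 9) - 1*1024 = -2*109/12 - 1024 = -109/6 - 1024 = -6253/6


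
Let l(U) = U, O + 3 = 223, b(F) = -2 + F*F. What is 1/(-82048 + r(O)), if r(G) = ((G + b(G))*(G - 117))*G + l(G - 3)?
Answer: 1/1101602049 ≈ 9.0777e-10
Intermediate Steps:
b(F) = -2 + F²
O = 220 (O = -3 + 223 = 220)
r(G) = -3 + G + G*(-117 + G)*(-2 + G + G²) (r(G) = ((G + (-2 + G²))*(G - 117))*G + (G - 3) = ((-2 + G + G²)*(-117 + G))*G + (-3 + G) = ((-117 + G)*(-2 + G + G²))*G + (-3 + G) = G*(-117 + G)*(-2 + G + G²) + (-3 + G) = -3 + G + G*(-117 + G)*(-2 + G + G²))
1/(-82048 + r(O)) = 1/(-82048 + (-3 + 220⁴ - 119*220² - 116*220³ + 235*220)) = 1/(-82048 + (-3 + 2342560000 - 119*48400 - 116*10648000 + 51700)) = 1/(-82048 + (-3 + 2342560000 - 5759600 - 1235168000 + 51700)) = 1/(-82048 + 1101684097) = 1/1101602049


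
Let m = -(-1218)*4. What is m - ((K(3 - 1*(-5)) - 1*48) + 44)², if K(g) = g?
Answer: 4856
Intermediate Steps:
m = 4872 (m = -29*(-168) = 4872)
m - ((K(3 - 1*(-5)) - 1*48) + 44)² = 4872 - (((3 - 1*(-5)) - 1*48) + 44)² = 4872 - (((3 + 5) - 48) + 44)² = 4872 - ((8 - 48) + 44)² = 4872 - (-40 + 44)² = 4872 - 1*4² = 4872 - 1*16 = 4872 - 16 = 4856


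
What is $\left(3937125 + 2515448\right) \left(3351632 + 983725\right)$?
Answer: $27974207523561$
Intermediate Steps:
$\left(3937125 + 2515448\right) \left(3351632 + 983725\right) = 6452573 \cdot 4335357 = 27974207523561$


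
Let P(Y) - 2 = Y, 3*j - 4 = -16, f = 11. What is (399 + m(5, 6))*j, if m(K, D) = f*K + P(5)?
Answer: -1844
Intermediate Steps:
j = -4 (j = 4/3 + (1/3)*(-16) = 4/3 - 16/3 = -4)
P(Y) = 2 + Y
m(K, D) = 7 + 11*K (m(K, D) = 11*K + (2 + 5) = 11*K + 7 = 7 + 11*K)
(399 + m(5, 6))*j = (399 + (7 + 11*5))*(-4) = (399 + (7 + 55))*(-4) = (399 + 62)*(-4) = 461*(-4) = -1844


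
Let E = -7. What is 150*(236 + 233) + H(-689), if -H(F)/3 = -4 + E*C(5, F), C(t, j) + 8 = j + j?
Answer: 41256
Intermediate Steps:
C(t, j) = -8 + 2*j (C(t, j) = -8 + (j + j) = -8 + 2*j)
H(F) = -156 + 42*F (H(F) = -3*(-4 - 7*(-8 + 2*F)) = -3*(-4 + (56 - 14*F)) = -3*(52 - 14*F) = -156 + 42*F)
150*(236 + 233) + H(-689) = 150*(236 + 233) + (-156 + 42*(-689)) = 150*469 + (-156 - 28938) = 70350 - 29094 = 41256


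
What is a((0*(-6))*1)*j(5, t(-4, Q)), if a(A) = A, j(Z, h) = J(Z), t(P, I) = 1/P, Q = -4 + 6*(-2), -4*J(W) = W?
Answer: 0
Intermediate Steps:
J(W) = -W/4
Q = -16 (Q = -4 - 12 = -16)
j(Z, h) = -Z/4
a((0*(-6))*1)*j(5, t(-4, Q)) = ((0*(-6))*1)*(-¼*5) = (0*1)*(-5/4) = 0*(-5/4) = 0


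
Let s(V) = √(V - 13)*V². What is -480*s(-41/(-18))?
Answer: -33620*I*√386/81 ≈ -8154.7*I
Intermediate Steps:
s(V) = V²*√(-13 + V) (s(V) = √(-13 + V)*V² = V²*√(-13 + V))
-480*s(-41/(-18)) = -480*(-41/(-18))²*√(-13 - 41/(-18)) = -480*(-41*(-1/18))²*√(-13 - 41*(-1/18)) = -480*(41/18)²*√(-13 + 41/18) = -67240*√(-193/18)/27 = -67240*I*√386/6/27 = -33620*I*√386/81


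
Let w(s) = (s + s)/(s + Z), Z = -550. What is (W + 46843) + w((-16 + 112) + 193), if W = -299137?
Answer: -65849312/261 ≈ -2.5230e+5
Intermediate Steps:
w(s) = 2*s/(-550 + s) (w(s) = (s + s)/(s - 550) = (2*s)/(-550 + s) = 2*s/(-550 + s))
(W + 46843) + w((-16 + 112) + 193) = (-299137 + 46843) + 2*((-16 + 112) + 193)/(-550 + ((-16 + 112) + 193)) = -252294 + 2*(96 + 193)/(-550 + (96 + 193)) = -252294 + 2*289/(-550 + 289) = -252294 + 2*289/(-261) = -252294 + 2*289*(-1/261) = -252294 - 578/261 = -65849312/261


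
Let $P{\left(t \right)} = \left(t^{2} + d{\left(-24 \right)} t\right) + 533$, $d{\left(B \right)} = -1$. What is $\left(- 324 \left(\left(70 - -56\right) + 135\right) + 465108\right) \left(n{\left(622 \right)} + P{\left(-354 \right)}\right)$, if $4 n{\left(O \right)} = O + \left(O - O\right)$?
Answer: $48084969024$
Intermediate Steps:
$P{\left(t \right)} = 533 + t^{2} - t$ ($P{\left(t \right)} = \left(t^{2} - t\right) + 533 = 533 + t^{2} - t$)
$n{\left(O \right)} = \frac{O}{4}$ ($n{\left(O \right)} = \frac{O + \left(O - O\right)}{4} = \frac{O + 0}{4} = \frac{O}{4}$)
$\left(- 324 \left(\left(70 - -56\right) + 135\right) + 465108\right) \left(n{\left(622 \right)} + P{\left(-354 \right)}\right) = \left(- 324 \left(\left(70 - -56\right) + 135\right) + 465108\right) \left(\frac{1}{4} \cdot 622 + \left(533 + \left(-354\right)^{2} - -354\right)\right) = \left(- 324 \left(\left(70 + 56\right) + 135\right) + 465108\right) \left(\frac{311}{2} + \left(533 + 125316 + 354\right)\right) = \left(- 324 \left(126 + 135\right) + 465108\right) \left(\frac{311}{2} + 126203\right) = \left(\left(-324\right) 261 + 465108\right) \frac{252717}{2} = \left(-84564 + 465108\right) \frac{252717}{2} = 380544 \cdot \frac{252717}{2} = 48084969024$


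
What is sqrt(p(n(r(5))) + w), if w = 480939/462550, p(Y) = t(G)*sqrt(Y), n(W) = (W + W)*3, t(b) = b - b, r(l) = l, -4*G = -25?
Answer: sqrt(10580658)/3190 ≈ 1.0197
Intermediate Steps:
G = 25/4 (G = -1/4*(-25) = 25/4 ≈ 6.2500)
t(b) = 0
n(W) = 6*W (n(W) = (2*W)*3 = 6*W)
p(Y) = 0 (p(Y) = 0*sqrt(Y) = 0)
w = 480939/462550 (w = 480939*(1/462550) = 480939/462550 ≈ 1.0398)
sqrt(p(n(r(5))) + w) = sqrt(0 + 480939/462550) = sqrt(480939/462550) = sqrt(10580658)/3190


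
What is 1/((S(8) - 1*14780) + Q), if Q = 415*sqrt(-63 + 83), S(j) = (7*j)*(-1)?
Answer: -3709/54165599 - 415*sqrt(5)/108331198 ≈ -7.7041e-5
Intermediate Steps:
S(j) = -7*j
Q = 830*sqrt(5) (Q = 415*sqrt(20) = 415*(2*sqrt(5)) = 830*sqrt(5) ≈ 1855.9)
1/((S(8) - 1*14780) + Q) = 1/((-7*8 - 1*14780) + 830*sqrt(5)) = 1/((-56 - 14780) + 830*sqrt(5)) = 1/(-14836 + 830*sqrt(5))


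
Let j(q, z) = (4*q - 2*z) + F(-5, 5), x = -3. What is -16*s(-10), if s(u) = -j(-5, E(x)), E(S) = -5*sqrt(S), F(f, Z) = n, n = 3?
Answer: -272 + 160*I*sqrt(3) ≈ -272.0 + 277.13*I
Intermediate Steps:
F(f, Z) = 3
j(q, z) = 3 - 2*z + 4*q (j(q, z) = (4*q - 2*z) + 3 = (-2*z + 4*q) + 3 = 3 - 2*z + 4*q)
s(u) = 17 - 10*I*sqrt(3) (s(u) = -(3 - (-10)*sqrt(-3) + 4*(-5)) = -(3 - (-10)*I*sqrt(3) - 20) = -(3 + 10*I*sqrt(3) - 20) = -(-17 + 10*I*sqrt(3)) = 17 - 10*I*sqrt(3))
-16*s(-10) = -16*(17 - 10*I*sqrt(3)) = -272 + 160*I*sqrt(3)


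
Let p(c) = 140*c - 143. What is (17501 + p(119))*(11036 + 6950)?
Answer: 611847748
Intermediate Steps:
p(c) = -143 + 140*c
(17501 + p(119))*(11036 + 6950) = (17501 + (-143 + 140*119))*(11036 + 6950) = (17501 + (-143 + 16660))*17986 = (17501 + 16517)*17986 = 34018*17986 = 611847748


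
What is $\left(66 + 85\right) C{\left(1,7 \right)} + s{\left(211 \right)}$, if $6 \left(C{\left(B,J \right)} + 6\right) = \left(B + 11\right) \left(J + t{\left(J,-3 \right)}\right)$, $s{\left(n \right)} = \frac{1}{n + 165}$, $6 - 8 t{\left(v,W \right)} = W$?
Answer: $\frac{581955}{376} \approx 1547.8$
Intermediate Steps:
$t{\left(v,W \right)} = \frac{3}{4} - \frac{W}{8}$
$s{\left(n \right)} = \frac{1}{165 + n}$
$C{\left(B,J \right)} = -6 + \frac{\left(11 + B\right) \left(\frac{9}{8} + J\right)}{6}$ ($C{\left(B,J \right)} = -6 + \frac{\left(B + 11\right) \left(J + \left(\frac{3}{4} - - \frac{3}{8}\right)\right)}{6} = -6 + \frac{\left(11 + B\right) \left(J + \left(\frac{3}{4} + \frac{3}{8}\right)\right)}{6} = -6 + \frac{\left(11 + B\right) \left(J + \frac{9}{8}\right)}{6} = -6 + \frac{\left(11 + B\right) \left(\frac{9}{8} + J\right)}{6}$)
$\left(66 + 85\right) C{\left(1,7 \right)} + s{\left(211 \right)} = \left(66 + 85\right) \left(- \frac{63}{16} + \frac{3}{16} \cdot 1 + \frac{11}{6} \cdot 7 + \frac{1}{6} \cdot 1 \cdot 7\right) + \frac{1}{165 + 211} = 151 \left(- \frac{63}{16} + \frac{3}{16} + \frac{77}{6} + \frac{7}{6}\right) + \frac{1}{376} = 151 \cdot \frac{41}{4} + \frac{1}{376} = \frac{6191}{4} + \frac{1}{376} = \frac{581955}{376}$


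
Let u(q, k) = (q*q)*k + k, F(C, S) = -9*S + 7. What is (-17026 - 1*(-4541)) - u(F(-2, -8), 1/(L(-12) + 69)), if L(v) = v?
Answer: -717887/57 ≈ -12595.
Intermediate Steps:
F(C, S) = 7 - 9*S
u(q, k) = k + k*q² (u(q, k) = q²*k + k = k*q² + k = k + k*q²)
(-17026 - 1*(-4541)) - u(F(-2, -8), 1/(L(-12) + 69)) = (-17026 - 1*(-4541)) - (1 + (7 - 9*(-8))²)/(-12 + 69) = (-17026 + 4541) - (1 + (7 + 72)²)/57 = -12485 - (1 + 79²)/57 = -12485 - (1 + 6241)/57 = -12485 - 6242/57 = -717887/57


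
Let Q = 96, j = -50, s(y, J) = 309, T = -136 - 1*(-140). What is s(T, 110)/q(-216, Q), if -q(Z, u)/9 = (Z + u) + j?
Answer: 103/510 ≈ 0.20196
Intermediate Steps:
T = 4 (T = -136 + 140 = 4)
q(Z, u) = 450 - 9*Z - 9*u (q(Z, u) = -9*((Z + u) - 50) = -9*(-50 + Z + u) = 450 - 9*Z - 9*u)
s(T, 110)/q(-216, Q) = 309/(450 - 9*(-216) - 9*96) = 309/(450 + 1944 - 864) = 309/1530 = 309*(1/1530) = 103/510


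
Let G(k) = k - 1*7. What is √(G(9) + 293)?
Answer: √295 ≈ 17.176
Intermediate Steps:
G(k) = -7 + k (G(k) = k - 7 = -7 + k)
√(G(9) + 293) = √((-7 + 9) + 293) = √(2 + 293) = √295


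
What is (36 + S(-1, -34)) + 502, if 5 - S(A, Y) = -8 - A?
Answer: 550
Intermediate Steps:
S(A, Y) = 13 + A (S(A, Y) = 5 - (-8 - A) = 5 + (8 + A) = 13 + A)
(36 + S(-1, -34)) + 502 = (36 + (13 - 1)) + 502 = (36 + 12) + 502 = 48 + 502 = 550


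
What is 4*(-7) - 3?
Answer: -31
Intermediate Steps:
4*(-7) - 3 = -28 - 3 = -31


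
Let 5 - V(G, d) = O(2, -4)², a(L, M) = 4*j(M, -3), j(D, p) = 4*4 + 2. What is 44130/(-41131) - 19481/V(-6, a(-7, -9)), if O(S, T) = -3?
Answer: 801096491/164524 ≈ 4869.2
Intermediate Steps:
j(D, p) = 18 (j(D, p) = 16 + 2 = 18)
a(L, M) = 72 (a(L, M) = 4*18 = 72)
V(G, d) = -4 (V(G, d) = 5 - 1*(-3)² = 5 - 1*9 = 5 - 9 = -4)
44130/(-41131) - 19481/V(-6, a(-7, -9)) = 44130/(-41131) - 19481/(-4) = 44130*(-1/41131) - 19481*(-¼) = -44130/41131 + 19481/4 = 801096491/164524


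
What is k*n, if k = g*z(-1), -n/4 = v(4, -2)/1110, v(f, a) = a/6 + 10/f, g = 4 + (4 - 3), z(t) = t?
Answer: 13/333 ≈ 0.039039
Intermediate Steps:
g = 5 (g = 4 + 1 = 5)
v(f, a) = 10/f + a/6 (v(f, a) = a*(1/6) + 10/f = a/6 + 10/f = 10/f + a/6)
n = -13/1665 (n = -4*(10/4 + (1/6)*(-2))/1110 = -4*(10*(1/4) - 1/3)/1110 = -4*(5/2 - 1/3)/1110 = -26/(3*1110) = -4*13/6660 = -13/1665 ≈ -0.0078078)
k = -5 (k = 5*(-1) = -5)
k*n = -5*(-13/1665) = 13/333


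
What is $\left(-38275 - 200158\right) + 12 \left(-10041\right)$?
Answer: $-358925$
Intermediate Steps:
$\left(-38275 - 200158\right) + 12 \left(-10041\right) = -238433 - 120492 = -358925$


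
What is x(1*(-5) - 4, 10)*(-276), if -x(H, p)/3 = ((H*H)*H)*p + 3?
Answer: -6033636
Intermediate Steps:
x(H, p) = -9 - 3*p*H**3 (x(H, p) = -3*(((H*H)*H)*p + 3) = -3*((H**2*H)*p + 3) = -3*(H**3*p + 3) = -3*(p*H**3 + 3) = -3*(3 + p*H**3) = -9 - 3*p*H**3)
x(1*(-5) - 4, 10)*(-276) = (-9 - 3*10*(1*(-5) - 4)**3)*(-276) = (-9 - 3*10*(-5 - 4)**3)*(-276) = (-9 - 3*10*(-9)**3)*(-276) = (-9 - 3*10*(-729))*(-276) = (-9 + 21870)*(-276) = 21861*(-276) = -6033636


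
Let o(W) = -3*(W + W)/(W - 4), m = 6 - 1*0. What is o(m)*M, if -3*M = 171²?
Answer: 175446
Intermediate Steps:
M = -9747 (M = -⅓*171² = -⅓*29241 = -9747)
m = 6 (m = 6 + 0 = 6)
o(W) = -6*W/(-4 + W) (o(W) = -3*2*W/(-4 + W) = -6*W/(-4 + W))
o(m)*M = -6*6/(-4 + 6)*(-9747) = -6*6/2*(-9747) = -6*6*½*(-9747) = -18*(-9747) = 175446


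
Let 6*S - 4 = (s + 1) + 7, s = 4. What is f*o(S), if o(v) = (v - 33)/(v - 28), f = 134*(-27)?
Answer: -164619/38 ≈ -4332.1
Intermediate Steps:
f = -3618
S = 8/3 (S = 2/3 + ((4 + 1) + 7)/6 = 2/3 + (5 + 7)/6 = 2/3 + (1/6)*12 = 2/3 + 2 = 8/3 ≈ 2.6667)
o(v) = (-33 + v)/(-28 + v)
f*o(S) = -3618*(-33 + 8/3)/(-28 + 8/3) = -3618*(-91)/((-76/3)*3) = -(-5427)*(-91)/(38*3) = -3618*91/76 = -164619/38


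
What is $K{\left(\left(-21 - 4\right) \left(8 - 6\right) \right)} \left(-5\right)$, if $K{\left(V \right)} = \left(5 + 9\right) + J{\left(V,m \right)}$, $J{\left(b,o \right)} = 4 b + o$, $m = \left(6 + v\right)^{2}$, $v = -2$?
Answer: $850$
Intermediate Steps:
$m = 16$ ($m = \left(6 - 2\right)^{2} = 4^{2} = 16$)
$J{\left(b,o \right)} = o + 4 b$
$K{\left(V \right)} = 30 + 4 V$ ($K{\left(V \right)} = \left(5 + 9\right) + \left(16 + 4 V\right) = 14 + \left(16 + 4 V\right) = 30 + 4 V$)
$K{\left(\left(-21 - 4\right) \left(8 - 6\right) \right)} \left(-5\right) = \left(30 + 4 \left(-21 - 4\right) \left(8 - 6\right)\right) \left(-5\right) = \left(30 + 4 \left(\left(-25\right) 2\right)\right) \left(-5\right) = \left(30 + 4 \left(-50\right)\right) \left(-5\right) = \left(30 - 200\right) \left(-5\right) = \left(-170\right) \left(-5\right) = 850$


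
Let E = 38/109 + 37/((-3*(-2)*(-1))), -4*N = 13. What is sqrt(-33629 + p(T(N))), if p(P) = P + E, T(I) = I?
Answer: I*sqrt(14387539911)/654 ≈ 183.41*I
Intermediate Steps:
N = -13/4 (N = -1/4*13 = -13/4 ≈ -3.2500)
E = -3805/654 (E = 38*(1/109) + 37/((6*(-1))) = 38/109 + 37/(-6) = 38/109 + 37*(-1/6) = 38/109 - 37/6 = -3805/654 ≈ -5.8180)
p(P) = -3805/654 + P (p(P) = P - 3805/654 = -3805/654 + P)
sqrt(-33629 + p(T(N))) = sqrt(-33629 + (-3805/654 - 13/4)) = sqrt(-33629 - 11861/1308) = sqrt(-43998593/1308) = I*sqrt(14387539911)/654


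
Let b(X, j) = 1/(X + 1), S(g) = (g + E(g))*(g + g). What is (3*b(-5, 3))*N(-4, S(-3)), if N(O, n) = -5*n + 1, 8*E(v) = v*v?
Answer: 663/16 ≈ 41.438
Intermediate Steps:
E(v) = v**2/8 (E(v) = (v*v)/8 = v**2/8)
S(g) = 2*g*(g + g**2/8) (S(g) = (g + g**2/8)*(g + g) = (g + g**2/8)*(2*g) = 2*g*(g + g**2/8))
N(O, n) = 1 - 5*n
b(X, j) = 1/(1 + X)
(3*b(-5, 3))*N(-4, S(-3)) = (3/(1 - 5))*(1 - 5*(-3)**2*(8 - 3)/4) = (3/(-4))*(1 - 5*9*5/4) = (3*(-1/4))*(1 - 5*45/4) = -3*(1 - 225/4)/4 = -3/4*(-221/4) = 663/16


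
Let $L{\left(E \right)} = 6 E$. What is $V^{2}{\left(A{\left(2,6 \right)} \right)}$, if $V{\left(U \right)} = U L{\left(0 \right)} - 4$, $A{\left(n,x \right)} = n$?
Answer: $16$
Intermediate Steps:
$V{\left(U \right)} = -4$ ($V{\left(U \right)} = U 6 \cdot 0 - 4 = U 0 - 4 = 0 - 4 = -4$)
$V^{2}{\left(A{\left(2,6 \right)} \right)} = \left(-4\right)^{2} = 16$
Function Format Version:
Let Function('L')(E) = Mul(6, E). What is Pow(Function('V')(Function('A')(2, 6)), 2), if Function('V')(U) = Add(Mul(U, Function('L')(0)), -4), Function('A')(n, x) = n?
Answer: 16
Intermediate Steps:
Function('V')(U) = -4 (Function('V')(U) = Add(Mul(U, Mul(6, 0)), -4) = Add(Mul(U, 0), -4) = Add(0, -4) = -4)
Pow(Function('V')(Function('A')(2, 6)), 2) = Pow(-4, 2) = 16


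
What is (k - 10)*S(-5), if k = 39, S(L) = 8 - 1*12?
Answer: -116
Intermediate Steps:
S(L) = -4 (S(L) = 8 - 12 = -4)
(k - 10)*S(-5) = (39 - 10)*(-4) = 29*(-4) = -116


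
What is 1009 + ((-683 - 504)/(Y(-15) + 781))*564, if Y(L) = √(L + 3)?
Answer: 92608249/609973 + 1338936*I*√3/609973 ≈ 151.82 + 3.802*I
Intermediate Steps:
Y(L) = √(3 + L)
1009 + ((-683 - 504)/(Y(-15) + 781))*564 = 1009 + ((-683 - 504)/(√(3 - 15) + 781))*564 = 1009 - 1187/(√(-12) + 781)*564 = 1009 - 1187/(2*I*√3 + 781)*564 = 1009 - 1187/(781 + 2*I*√3)*564 = 1009 - 669468/(781 + 2*I*√3)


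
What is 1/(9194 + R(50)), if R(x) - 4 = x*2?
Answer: 1/9298 ≈ 0.00010755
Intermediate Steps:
R(x) = 4 + 2*x (R(x) = 4 + x*2 = 4 + 2*x)
1/(9194 + R(50)) = 1/(9194 + (4 + 2*50)) = 1/(9194 + (4 + 100)) = 1/(9194 + 104) = 1/9298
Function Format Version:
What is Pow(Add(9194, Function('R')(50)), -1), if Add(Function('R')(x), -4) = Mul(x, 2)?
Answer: Rational(1, 9298) ≈ 0.00010755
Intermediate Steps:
Function('R')(x) = Add(4, Mul(2, x)) (Function('R')(x) = Add(4, Mul(x, 2)) = Add(4, Mul(2, x)))
Pow(Add(9194, Function('R')(50)), -1) = Pow(Add(9194, Add(4, Mul(2, 50))), -1) = Pow(Add(9194, Add(4, 100)), -1) = Pow(Add(9194, 104), -1) = Pow(9298, -1) = Rational(1, 9298)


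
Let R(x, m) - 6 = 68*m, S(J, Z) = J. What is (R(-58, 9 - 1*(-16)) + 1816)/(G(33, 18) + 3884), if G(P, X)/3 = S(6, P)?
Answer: 1761/1951 ≈ 0.90261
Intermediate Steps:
G(P, X) = 18 (G(P, X) = 3*6 = 18)
R(x, m) = 6 + 68*m
(R(-58, 9 - 1*(-16)) + 1816)/(G(33, 18) + 3884) = ((6 + 68*(9 - 1*(-16))) + 1816)/(18 + 3884) = ((6 + 68*(9 + 16)) + 1816)/3902 = ((6 + 68*25) + 1816)*(1/3902) = ((6 + 1700) + 1816)*(1/3902) = (1706 + 1816)*(1/3902) = 3522*(1/3902) = 1761/1951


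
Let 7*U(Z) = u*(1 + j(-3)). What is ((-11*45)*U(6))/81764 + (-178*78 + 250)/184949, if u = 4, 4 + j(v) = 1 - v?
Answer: -2042397913/26463797563 ≈ -0.077177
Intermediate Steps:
j(v) = -3 - v (j(v) = -4 + (1 - v) = -3 - v)
U(Z) = 4/7 (U(Z) = (4*(1 + (-3 - 1*(-3))))/7 = (4*(1 + (-3 + 3)))/7 = (4*(1 + 0))/7 = (4*1)/7 = (1/7)*4 = 4/7)
((-11*45)*U(6))/81764 + (-178*78 + 250)/184949 = (-11*45*(4/7))/81764 + (-178*78 + 250)/184949 = -495*4/7*(1/81764) + (-13884 + 250)*(1/184949) = -1980/7*1/81764 - 13634*1/184949 = -495/143087 - 13634/184949 = -2042397913/26463797563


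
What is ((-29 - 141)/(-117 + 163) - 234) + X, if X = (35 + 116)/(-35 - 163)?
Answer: -1085939/4554 ≈ -238.46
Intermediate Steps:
X = -151/198 (X = 151/(-198) = 151*(-1/198) = -151/198 ≈ -0.76263)
((-29 - 141)/(-117 + 163) - 234) + X = ((-29 - 141)/(-117 + 163) - 234) - 151/198 = (-170/46 - 234) - 151/198 = (-170*1/46 - 234) - 151/198 = (-85/23 - 234) - 151/198 = -5467/23 - 151/198 = -1085939/4554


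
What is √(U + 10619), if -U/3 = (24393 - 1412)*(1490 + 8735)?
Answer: 2*I*√176232889 ≈ 26551.0*I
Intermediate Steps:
U = -704942175 (U = -3*(24393 - 1412)*(1490 + 8735) = -68943*10225 = -3*234980725 = -704942175)
√(U + 10619) = √(-704942175 + 10619) = √(-704931556) = 2*I*√176232889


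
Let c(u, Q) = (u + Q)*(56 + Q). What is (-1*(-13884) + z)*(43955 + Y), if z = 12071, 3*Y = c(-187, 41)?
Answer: 3054981365/3 ≈ 1.0183e+9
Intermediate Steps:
c(u, Q) = (56 + Q)*(Q + u) (c(u, Q) = (Q + u)*(56 + Q) = (56 + Q)*(Q + u))
Y = -14162/3 (Y = (41² + 56*41 + 56*(-187) + 41*(-187))/3 = (1681 + 2296 - 10472 - 7667)/3 = (⅓)*(-14162) = -14162/3 ≈ -4720.7)
(-1*(-13884) + z)*(43955 + Y) = (-1*(-13884) + 12071)*(43955 - 14162/3) = (13884 + 12071)*(117703/3) = 25955*(117703/3) = 3054981365/3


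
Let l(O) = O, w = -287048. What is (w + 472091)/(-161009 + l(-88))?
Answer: -61681/53699 ≈ -1.1486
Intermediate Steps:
(w + 472091)/(-161009 + l(-88)) = (-287048 + 472091)/(-161009 - 88) = 185043/(-161097) = 185043*(-1/161097) = -61681/53699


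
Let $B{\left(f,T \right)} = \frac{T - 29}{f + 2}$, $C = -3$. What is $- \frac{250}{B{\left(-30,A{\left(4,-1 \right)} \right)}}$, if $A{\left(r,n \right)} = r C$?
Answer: $- \frac{7000}{41} \approx -170.73$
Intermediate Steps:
$A{\left(r,n \right)} = - 3 r$ ($A{\left(r,n \right)} = r \left(-3\right) = - 3 r$)
$B{\left(f,T \right)} = \frac{-29 + T}{2 + f}$
$- \frac{250}{B{\left(-30,A{\left(4,-1 \right)} \right)}} = - \frac{250}{\frac{1}{2 - 30} \left(-29 - 12\right)} = - \frac{250}{\frac{1}{-28} \left(-29 - 12\right)} = - \frac{250}{\left(- \frac{1}{28}\right) \left(-41\right)} = - \frac{250}{\frac{41}{28}} = \left(-250\right) \frac{28}{41} = - \frac{7000}{41}$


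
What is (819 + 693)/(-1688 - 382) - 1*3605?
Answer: -414659/115 ≈ -3605.7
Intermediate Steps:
(819 + 693)/(-1688 - 382) - 1*3605 = 1512/(-2070) - 3605 = 1512*(-1/2070) - 3605 = -84/115 - 3605 = -414659/115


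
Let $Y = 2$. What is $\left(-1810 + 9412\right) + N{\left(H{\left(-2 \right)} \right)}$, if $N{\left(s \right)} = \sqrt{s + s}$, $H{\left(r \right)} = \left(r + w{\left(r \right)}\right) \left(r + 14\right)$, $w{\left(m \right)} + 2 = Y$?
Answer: $7602 + 4 i \sqrt{3} \approx 7602.0 + 6.9282 i$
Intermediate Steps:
$w{\left(m \right)} = 0$ ($w{\left(m \right)} = -2 + 2 = 0$)
$H{\left(r \right)} = r \left(14 + r\right)$ ($H{\left(r \right)} = \left(r + 0\right) \left(r + 14\right) = r \left(14 + r\right)$)
$N{\left(s \right)} = \sqrt{2} \sqrt{s}$ ($N{\left(s \right)} = \sqrt{2 s} = \sqrt{2} \sqrt{s}$)
$\left(-1810 + 9412\right) + N{\left(H{\left(-2 \right)} \right)} = \left(-1810 + 9412\right) + \sqrt{2} \sqrt{- 2 \left(14 - 2\right)} = 7602 + \sqrt{2} \sqrt{\left(-2\right) 12} = 7602 + \sqrt{2} \sqrt{-24} = 7602 + \sqrt{2} \cdot 2 i \sqrt{6} = 7602 + 4 i \sqrt{3}$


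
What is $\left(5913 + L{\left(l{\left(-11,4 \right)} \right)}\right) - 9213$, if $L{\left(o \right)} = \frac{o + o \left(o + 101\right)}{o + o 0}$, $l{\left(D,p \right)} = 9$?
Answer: $-3189$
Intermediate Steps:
$L{\left(o \right)} = \frac{o + o \left(101 + o\right)}{o}$ ($L{\left(o \right)} = \frac{o + o \left(101 + o\right)}{o + 0} = \frac{o + o \left(101 + o\right)}{o}$)
$\left(5913 + L{\left(l{\left(-11,4 \right)} \right)}\right) - 9213 = \left(5913 + \left(102 + 9\right)\right) - 9213 = \left(5913 + 111\right) - 9213 = 6024 - 9213 = -3189$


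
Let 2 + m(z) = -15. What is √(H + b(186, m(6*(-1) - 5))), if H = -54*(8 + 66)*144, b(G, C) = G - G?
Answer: 72*I*√111 ≈ 758.57*I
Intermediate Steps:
m(z) = -17 (m(z) = -2 - 15 = -17)
b(G, C) = 0
H = -575424 (H = -54*74*144 = -3996*144 = -575424)
√(H + b(186, m(6*(-1) - 5))) = √(-575424 + 0) = √(-575424) = 72*I*√111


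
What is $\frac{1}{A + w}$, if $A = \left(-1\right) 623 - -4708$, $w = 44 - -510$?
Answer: $\frac{1}{4639} \approx 0.00021556$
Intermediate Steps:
$w = 554$ ($w = 44 + 510 = 554$)
$A = 4085$ ($A = -623 + 4708 = 4085$)
$\frac{1}{A + w} = \frac{1}{4085 + 554} = \frac{1}{4639}$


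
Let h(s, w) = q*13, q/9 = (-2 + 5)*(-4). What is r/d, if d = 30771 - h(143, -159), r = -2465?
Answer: -493/6435 ≈ -0.076612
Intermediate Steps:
q = -108 (q = 9*((-2 + 5)*(-4)) = 9*(3*(-4)) = 9*(-12) = -108)
h(s, w) = -1404 (h(s, w) = -108*13 = -1404)
d = 32175 (d = 30771 - 1*(-1404) = 30771 + 1404 = 32175)
r/d = -2465/32175 = -2465*1/32175 = -493/6435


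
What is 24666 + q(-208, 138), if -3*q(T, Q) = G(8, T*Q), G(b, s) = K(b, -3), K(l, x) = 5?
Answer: 73993/3 ≈ 24664.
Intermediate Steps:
G(b, s) = 5
q(T, Q) = -5/3 (q(T, Q) = -⅓*5 = -5/3)
24666 + q(-208, 138) = 24666 - 5/3 = 73993/3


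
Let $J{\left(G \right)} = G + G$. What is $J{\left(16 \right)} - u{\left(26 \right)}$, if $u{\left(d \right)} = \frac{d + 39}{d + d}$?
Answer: $\frac{123}{4} \approx 30.75$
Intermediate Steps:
$u{\left(d \right)} = \frac{39 + d}{2 d}$
$J{\left(G \right)} = 2 G$
$J{\left(16 \right)} - u{\left(26 \right)} = 2 \cdot 16 - \frac{39 + 26}{2 \cdot 26} = 32 - \frac{1}{2} \cdot \frac{1}{26} \cdot 65 = 32 - \frac{5}{4} = \frac{123}{4}$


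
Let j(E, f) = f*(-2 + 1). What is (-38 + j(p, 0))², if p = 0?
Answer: 1444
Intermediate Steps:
j(E, f) = -f (j(E, f) = f*(-1) = -f)
(-38 + j(p, 0))² = (-38 - 1*0)² = (-38 + 0)² = (-38)² = 1444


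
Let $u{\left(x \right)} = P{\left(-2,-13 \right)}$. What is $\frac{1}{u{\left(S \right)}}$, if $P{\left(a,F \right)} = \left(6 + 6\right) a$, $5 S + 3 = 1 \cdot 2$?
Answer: $- \frac{1}{24} \approx -0.041667$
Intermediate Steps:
$S = - \frac{1}{5}$ ($S = - \frac{3}{5} + \frac{1 \cdot 2}{5} = - \frac{3}{5} + \frac{1}{5} \cdot 2 = - \frac{3}{5} + \frac{2}{5} = - \frac{1}{5} \approx -0.2$)
$P{\left(a,F \right)} = 12 a$
$u{\left(x \right)} = -24$ ($u{\left(x \right)} = 12 \left(-2\right) = -24$)
$\frac{1}{u{\left(S \right)}} = \frac{1}{-24} = - \frac{1}{24}$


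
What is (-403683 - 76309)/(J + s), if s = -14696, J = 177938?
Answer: -239996/81621 ≈ -2.9404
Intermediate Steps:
(-403683 - 76309)/(J + s) = (-403683 - 76309)/(177938 - 14696) = -479992/163242 = -479992*1/163242 = -239996/81621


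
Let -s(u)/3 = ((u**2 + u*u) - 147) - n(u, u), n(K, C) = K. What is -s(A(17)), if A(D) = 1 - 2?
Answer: -432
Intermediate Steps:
A(D) = -1
s(u) = 441 - 6*u**2 + 3*u (s(u) = -3*(((u**2 + u*u) - 147) - u) = -3*(((u**2 + u**2) - 147) - u) = -3*((2*u**2 - 147) - u) = -3*((-147 + 2*u**2) - u) = -3*(-147 - u + 2*u**2) = 441 - 6*u**2 + 3*u)
-s(A(17)) = -(441 - 6*(-1)**2 + 3*(-1)) = -(441 - 6*1 - 3) = -(441 - 6 - 3) = -1*432 = -432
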